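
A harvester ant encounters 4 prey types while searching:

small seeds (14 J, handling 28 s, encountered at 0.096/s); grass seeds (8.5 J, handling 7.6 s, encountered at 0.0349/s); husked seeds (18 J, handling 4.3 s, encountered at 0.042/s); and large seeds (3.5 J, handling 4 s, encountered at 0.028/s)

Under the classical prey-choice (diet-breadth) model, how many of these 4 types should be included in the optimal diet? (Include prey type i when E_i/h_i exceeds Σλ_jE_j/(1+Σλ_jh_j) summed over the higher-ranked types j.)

Rank by E/h (J/s): husked seeds 4.19, grass seeds 1.12, large seeds 0.875, small seeds 0.5. Include each in turn until the next type's E/h falls below the running intake rate.
Rate on top 1: 0.6404. grass seeds: 1.12 > 0.6404 → include.
Rate on top 2: 0.7281. large seeds: 0.875 > 0.7281 → include.
Rate on top 3: 0.7386. small seeds: 0.5 < 0.7386 → exclude; stop.
Optimal diet: husked seeds, grass seeds, large seeds — 3 of 4 types.

3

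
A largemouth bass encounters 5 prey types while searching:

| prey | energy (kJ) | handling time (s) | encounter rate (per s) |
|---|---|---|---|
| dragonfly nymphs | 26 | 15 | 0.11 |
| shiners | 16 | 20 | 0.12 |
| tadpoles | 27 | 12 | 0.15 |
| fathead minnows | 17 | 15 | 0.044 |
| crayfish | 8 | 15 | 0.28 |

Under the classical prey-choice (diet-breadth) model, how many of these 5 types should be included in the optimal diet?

2

Rank by E/h (kJ/s): tadpoles 2.25, dragonfly nymphs 1.73, fathead minnows 1.13, shiners 0.8, crayfish 0.533. Include each in turn until the next type's E/h falls below the running intake rate.
Rate on top 1: 1.446. dragonfly nymphs: 1.73 > 1.446 → include.
Rate on top 2: 1.553. fathead minnows: 1.13 < 1.553 → exclude; stop.
Optimal diet: tadpoles, dragonfly nymphs — 2 of 5 types.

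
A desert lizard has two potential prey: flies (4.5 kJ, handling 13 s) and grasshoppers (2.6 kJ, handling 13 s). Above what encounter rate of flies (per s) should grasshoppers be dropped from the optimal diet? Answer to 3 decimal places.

The zero-one rule: include grasshoppers iff E₂/h₂ > λE₁/(1+λh₁). Equality gives the switch point.
λE₁h₂ = E₂ + λE₂h₁ ⇒ λ = E₂/(E₁h₂ − E₂h₁) = 2.6/(58.5 − 33.8) = 0.1053 per s.

0.105 per s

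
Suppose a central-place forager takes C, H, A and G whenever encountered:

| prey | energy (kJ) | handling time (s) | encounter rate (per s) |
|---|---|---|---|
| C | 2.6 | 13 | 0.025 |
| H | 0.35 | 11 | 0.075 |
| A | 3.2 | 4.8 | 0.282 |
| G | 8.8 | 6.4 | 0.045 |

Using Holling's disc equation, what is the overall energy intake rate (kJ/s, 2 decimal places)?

Energy encountered per unit search time: 0.025×2.6 + 0.075×0.35 + 0.282×3.2 + 0.045×8.8 = 1.39 kJ/s.
Handling time per unit search time: 0.025×13 + 0.075×11 + 0.282×4.8 + 0.045×6.4 = 2.792.
Rate = 1.39/(1 + 2.792) = 0.3665 kJ/s.

0.37 kJ/s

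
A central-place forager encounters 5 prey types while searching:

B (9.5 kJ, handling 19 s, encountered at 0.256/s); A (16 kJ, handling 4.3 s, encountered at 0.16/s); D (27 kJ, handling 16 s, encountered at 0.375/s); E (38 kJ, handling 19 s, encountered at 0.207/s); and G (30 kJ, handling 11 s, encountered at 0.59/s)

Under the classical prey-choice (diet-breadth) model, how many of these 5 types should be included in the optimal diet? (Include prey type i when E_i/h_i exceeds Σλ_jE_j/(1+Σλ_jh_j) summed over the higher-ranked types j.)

E/h in descending order: A 3.72, G 2.73, E 2, D 1.69, B 0.5 kJ/s. The optimal diet is the largest prefix of this list for which every included type satisfies E_i/h_i > R on the types above it.
Rate on top 1: 1.517. G: 2.73 > 1.517 → include.
Rate on top 2: 2.477. E: 2 < 2.477 → exclude; stop.
Optimal diet: A, G — 2 of 5 types.

2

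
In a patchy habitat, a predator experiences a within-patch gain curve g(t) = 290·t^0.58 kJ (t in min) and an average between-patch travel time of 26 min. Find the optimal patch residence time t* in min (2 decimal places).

35.90 min

Maximise g(t)/(T+t): set derivative to zero → g'(t)(T+t) = g(t).
g'(t) = 0.58·290·t^-0.42. Setting 0.58·290·t^-0.42 = 290·t^0.58/(26+t) gives 0.58(26+t) = t, so 0.42·t = 0.58×26.
t* = 0.58×26/0.42 = 35.9 min.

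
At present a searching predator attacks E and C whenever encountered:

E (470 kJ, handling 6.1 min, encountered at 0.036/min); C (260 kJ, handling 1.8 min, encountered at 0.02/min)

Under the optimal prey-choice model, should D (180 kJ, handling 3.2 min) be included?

Yes

On E and C alone, R = ΣλE/(1+Σλh) = 22.12/1.256 = 17.62 kJ/min.
D: E/h = 180/3.2 = 56.25 kJ/min.
56.25 > 17.62, so adding D raises the average — include it.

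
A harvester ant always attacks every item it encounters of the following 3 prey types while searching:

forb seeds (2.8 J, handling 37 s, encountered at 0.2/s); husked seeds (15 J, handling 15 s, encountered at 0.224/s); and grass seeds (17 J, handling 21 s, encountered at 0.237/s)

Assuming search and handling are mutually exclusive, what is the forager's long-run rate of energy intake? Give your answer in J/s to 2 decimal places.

0.47 J/s

R = (0.2×2.8 + 0.224×15 + 0.237×17) / (1 + 0.2×37 + 0.224×15 + 0.237×21) = 7.949/16.74 = 0.4749 J/s.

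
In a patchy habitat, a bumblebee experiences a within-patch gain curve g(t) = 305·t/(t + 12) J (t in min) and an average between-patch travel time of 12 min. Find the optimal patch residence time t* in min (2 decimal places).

Optimal t* satisfies g'(t*) = g(t*)/(T + t*).
g'(t) = 305·12/(t + 12)². Setting 305·12/(t+12)² = 305t/[(t+12)(12+t)] gives 12(12+t) = t(t+12), so t² = 12×12 = 144.
t* = √144 = 12 min.

12.00 min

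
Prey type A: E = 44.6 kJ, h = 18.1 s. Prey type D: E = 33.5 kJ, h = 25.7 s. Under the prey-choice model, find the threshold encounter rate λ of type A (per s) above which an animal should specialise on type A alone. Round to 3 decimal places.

0.062 per s

At the threshold, the rate on type A alone equals the profitability of type D: λ·44.6/(1 + λ·18.1) = 33.5/25.7 = 1.304.
Rearranging, λ(44.6 − 1.304×18.1) = 1.304, so λ = 1.304/21.01 = 0.06205 per s.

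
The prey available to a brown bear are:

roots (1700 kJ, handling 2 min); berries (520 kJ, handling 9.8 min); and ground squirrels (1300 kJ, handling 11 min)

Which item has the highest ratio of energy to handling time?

roots

In descending order of E/h:
roots: 1700/2 = 850 kJ/min
ground squirrels: 1300/11 = 118 kJ/min
berries: 520/9.8 = 53.1 kJ/min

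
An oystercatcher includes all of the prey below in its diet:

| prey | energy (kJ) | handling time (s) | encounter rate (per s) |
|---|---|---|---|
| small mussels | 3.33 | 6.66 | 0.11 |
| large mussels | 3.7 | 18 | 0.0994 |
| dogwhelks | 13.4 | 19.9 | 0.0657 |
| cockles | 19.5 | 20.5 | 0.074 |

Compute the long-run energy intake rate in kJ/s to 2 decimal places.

R = Σλ_iE_i / (1 + Σλ_ih_i)
Numerator: 0.11×3.33 + 0.0994×3.7 + 0.0657×13.4 + 0.074×19.5 = 3.057
Denominator: 1 + 0.11×6.66 + 0.0994×18 + 0.0657×19.9 + 0.074×20.5 = 6.346
R = 3.057/6.346 = 0.4818 kJ/s

0.48 kJ/s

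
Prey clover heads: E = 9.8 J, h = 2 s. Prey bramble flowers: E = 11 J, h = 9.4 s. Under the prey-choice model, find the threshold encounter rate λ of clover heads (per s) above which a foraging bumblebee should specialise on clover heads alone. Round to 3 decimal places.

At the threshold, the rate on clover heads alone equals the profitability of bramble flowers: λ·9.8/(1 + λ·2) = 11/9.4 = 1.17.
Rearranging, λ(9.8 − 1.17×2) = 1.17, so λ = 1.17/7.46 = 0.1569 per s.

0.157 per s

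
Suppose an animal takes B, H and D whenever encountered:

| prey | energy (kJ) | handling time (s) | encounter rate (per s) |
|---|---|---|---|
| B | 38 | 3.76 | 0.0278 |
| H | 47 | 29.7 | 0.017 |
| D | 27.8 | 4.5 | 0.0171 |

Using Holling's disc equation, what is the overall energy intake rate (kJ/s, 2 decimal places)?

1.38 kJ/s

Energy encountered per unit search time: 0.0278×38 + 0.017×47 + 0.0171×27.8 = 2.331 kJ/s.
Handling time per unit search time: 0.0278×3.76 + 0.017×29.7 + 0.0171×4.5 = 0.6864.
Rate = 2.331/(1 + 0.6864) = 1.382 kJ/s.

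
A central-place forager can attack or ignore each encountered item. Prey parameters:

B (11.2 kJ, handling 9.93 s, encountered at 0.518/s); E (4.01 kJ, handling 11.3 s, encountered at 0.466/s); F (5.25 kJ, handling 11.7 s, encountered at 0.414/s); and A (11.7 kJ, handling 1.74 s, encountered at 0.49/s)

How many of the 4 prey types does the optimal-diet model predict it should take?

E/h in descending order: A 6.72, B 1.13, F 0.449, E 0.355 kJ/s. The optimal diet is the largest prefix of this list for which every included type satisfies E_i/h_i > R on the types above it.
Rate on top 1: 3.095. B: 1.13 < 3.095 → exclude; stop.
Optimal diet: A — 1 of 4 types.

1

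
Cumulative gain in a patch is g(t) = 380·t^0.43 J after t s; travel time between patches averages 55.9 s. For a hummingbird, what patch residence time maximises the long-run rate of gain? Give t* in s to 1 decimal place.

Optimal t* satisfies g'(t*) = g(t*)/(T + t*).
g'(t) = 0.43·380·t^-0.57. Setting 0.43·380·t^-0.57 = 380·t^0.43/(55.9+t) gives 0.43(55.9+t) = t, so 0.57·t = 0.43×55.9.
t* = 0.43×55.9/0.57 = 42.17 s.

42.2 s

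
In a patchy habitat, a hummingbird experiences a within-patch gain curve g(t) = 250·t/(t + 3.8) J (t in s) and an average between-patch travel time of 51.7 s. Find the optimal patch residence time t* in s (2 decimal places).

By the marginal value theorem, leave when the instantaneous gain rate g'(t) equals the habitat-wide average g(t)/(T + t).
g'(t) = 250·3.8/(t + 3.8)². Setting 250·3.8/(t+3.8)² = 250t/[(t+3.8)(51.7+t)] gives 3.8(51.7+t) = t(t+3.8), so t² = 3.8×51.7 = 196.5.
t* = √196.5 = 14.02 s.

14.02 s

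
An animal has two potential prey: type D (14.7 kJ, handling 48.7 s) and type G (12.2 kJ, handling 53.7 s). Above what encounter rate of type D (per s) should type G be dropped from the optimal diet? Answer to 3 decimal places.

The zero-one rule: include type G iff E₂/h₂ > λE₁/(1+λh₁). Equality gives the switch point.
λE₁h₂ = E₂ + λE₂h₁ ⇒ λ = E₂/(E₁h₂ − E₂h₁) = 12.2/(789.4 − 594.1) = 0.06248 per s.

0.062 per s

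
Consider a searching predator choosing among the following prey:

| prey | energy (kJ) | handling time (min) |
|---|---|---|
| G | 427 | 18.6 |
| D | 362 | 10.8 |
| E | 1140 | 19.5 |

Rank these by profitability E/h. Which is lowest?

G

In descending order of E/h:
E: 1140/19.5 = 58.5 kJ/min
D: 362/10.8 = 33.5 kJ/min
G: 427/18.6 = 23 kJ/min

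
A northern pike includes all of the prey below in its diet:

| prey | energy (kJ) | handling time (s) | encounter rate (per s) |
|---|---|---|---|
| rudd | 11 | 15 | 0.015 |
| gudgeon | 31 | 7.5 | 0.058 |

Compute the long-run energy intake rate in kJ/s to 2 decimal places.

1.18 kJ/s

R = (0.015×11 + 0.058×31) / (1 + 0.015×15 + 0.058×7.5) = 1.963/1.66 = 1.183 kJ/s.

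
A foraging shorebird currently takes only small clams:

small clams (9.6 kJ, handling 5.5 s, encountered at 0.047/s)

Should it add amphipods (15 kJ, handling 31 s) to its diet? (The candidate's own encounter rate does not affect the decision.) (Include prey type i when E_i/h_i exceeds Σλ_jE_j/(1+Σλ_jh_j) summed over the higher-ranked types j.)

Current rate: (0.047×9.6)/(1 + 0.047×5.5) = 0.3585 kJ/s.
amphipods: E/h = 15/31 = 0.4839 kJ/s.
Since 0.4839 > R, including amphipods increases the long-run rate.

Yes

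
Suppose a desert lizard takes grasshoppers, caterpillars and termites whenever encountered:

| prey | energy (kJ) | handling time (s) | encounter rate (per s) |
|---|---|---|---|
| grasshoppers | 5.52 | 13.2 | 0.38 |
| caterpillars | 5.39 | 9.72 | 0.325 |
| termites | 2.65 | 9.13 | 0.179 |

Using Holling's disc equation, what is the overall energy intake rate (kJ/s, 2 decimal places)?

0.40 kJ/s

R = Σλ_iE_i / (1 + Σλ_ih_i)
Numerator: 0.38×5.52 + 0.325×5.39 + 0.179×2.65 = 4.324
Denominator: 1 + 0.38×13.2 + 0.325×9.72 + 0.179×9.13 = 10.81
R = 4.324/10.81 = 0.4 kJ/s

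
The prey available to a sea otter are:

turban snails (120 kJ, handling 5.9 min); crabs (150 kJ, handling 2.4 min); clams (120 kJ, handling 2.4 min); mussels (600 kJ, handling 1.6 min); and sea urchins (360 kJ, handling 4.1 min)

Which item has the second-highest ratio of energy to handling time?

sea urchins

In descending order of E/h:
mussels: 600/1.6 = 375 kJ/min
sea urchins: 360/4.1 = 87.8 kJ/min
crabs: 150/2.4 = 62.5 kJ/min
clams: 120/2.4 = 50 kJ/min
turban snails: 120/5.9 = 20.3 kJ/min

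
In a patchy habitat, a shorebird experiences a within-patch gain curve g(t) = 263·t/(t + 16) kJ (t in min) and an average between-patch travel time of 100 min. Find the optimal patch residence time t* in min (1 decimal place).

40.0 min

Maximise g(t)/(T+t): set derivative to zero → g'(t)(T+t) = g(t).
g'(t) = 263·16/(t + 16)². Setting 263·16/(t+16)² = 263t/[(t+16)(100+t)] gives 16(100+t) = t(t+16), so t² = 16×100 = 1600.
t* = √1600 = 40 min.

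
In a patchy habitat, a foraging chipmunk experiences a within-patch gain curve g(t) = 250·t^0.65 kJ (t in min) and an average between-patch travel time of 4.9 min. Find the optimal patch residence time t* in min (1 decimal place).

Optimal t* satisfies g'(t*) = g(t*)/(T + t*).
g'(t) = 0.65·250·t^-0.35. Setting 0.65·250·t^-0.35 = 250·t^0.65/(4.9+t) gives 0.65(4.9+t) = t, so 0.35·t = 0.65×4.9.
t* = 0.65×4.9/0.35 = 9.1 min.

9.1 min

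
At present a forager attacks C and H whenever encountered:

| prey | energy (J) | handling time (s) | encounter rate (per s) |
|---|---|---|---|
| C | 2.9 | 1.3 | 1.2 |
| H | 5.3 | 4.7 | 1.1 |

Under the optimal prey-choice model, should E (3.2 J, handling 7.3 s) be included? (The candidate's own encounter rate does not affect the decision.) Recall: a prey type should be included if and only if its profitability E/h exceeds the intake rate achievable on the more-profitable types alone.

No

Intake rate on the current diet: R = (1.2×2.9 + 1.1×5.3) / (1 + 1.2×1.3 + 1.1×4.7) = 9.31/7.73 = 1.204 J/s.
E: E/h = 3.2/7.3 = 0.4384 J/s.
Since 0.4384 < R, time spent handling E is better spent searching.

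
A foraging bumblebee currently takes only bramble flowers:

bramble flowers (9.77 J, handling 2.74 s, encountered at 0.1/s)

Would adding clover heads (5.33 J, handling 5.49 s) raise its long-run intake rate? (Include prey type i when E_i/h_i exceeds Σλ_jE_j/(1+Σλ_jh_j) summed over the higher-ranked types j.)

Yes

Intake rate on the current diet: R = (0.1×9.77) / (1 + 0.1×2.74) = 0.977/1.274 = 0.7669 J/s.
clover heads: E/h = 5.33/5.49 = 0.9709 J/s.
0.9709 > 0.7669, so adding clover heads raises the average — include it.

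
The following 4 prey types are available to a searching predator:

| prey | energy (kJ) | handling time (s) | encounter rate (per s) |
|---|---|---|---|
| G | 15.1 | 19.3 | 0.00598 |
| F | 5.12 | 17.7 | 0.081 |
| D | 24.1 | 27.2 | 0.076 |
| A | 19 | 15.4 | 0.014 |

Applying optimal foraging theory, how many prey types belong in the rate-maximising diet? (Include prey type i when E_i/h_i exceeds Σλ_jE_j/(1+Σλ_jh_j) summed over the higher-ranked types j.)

E/h in descending order: A 1.23, D 0.886, G 0.782, F 0.289 kJ/s. The optimal diet is the largest prefix of this list for which every included type satisfies E_i/h_i > R on the types above it.
Rate on top 1: 0.2188. D: 0.886 > 0.2188 → include.
Rate on top 2: 0.639. G: 0.782 > 0.639 → include.
Rate on top 3: 0.6438. F: 0.289 < 0.6438 → exclude; stop.
Optimal diet: A, D, G — 3 of 4 types.

3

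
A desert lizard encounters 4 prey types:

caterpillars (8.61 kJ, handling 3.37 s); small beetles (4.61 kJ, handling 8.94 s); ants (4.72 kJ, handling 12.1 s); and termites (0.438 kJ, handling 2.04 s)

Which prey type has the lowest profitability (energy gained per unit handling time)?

termites

In descending order of E/h:
caterpillars: 8.61/3.37 = 2.55 kJ/s
small beetles: 4.61/8.94 = 0.516 kJ/s
ants: 4.72/12.1 = 0.39 kJ/s
termites: 0.438/2.04 = 0.215 kJ/s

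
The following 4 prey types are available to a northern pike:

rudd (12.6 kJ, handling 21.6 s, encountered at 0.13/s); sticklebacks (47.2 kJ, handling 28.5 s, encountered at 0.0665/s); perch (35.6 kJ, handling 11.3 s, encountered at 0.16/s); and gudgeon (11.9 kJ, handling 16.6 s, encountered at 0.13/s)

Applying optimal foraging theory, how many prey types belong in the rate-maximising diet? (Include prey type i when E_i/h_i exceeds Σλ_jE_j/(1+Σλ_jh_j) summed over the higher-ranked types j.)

Rank by E/h (kJ/s): perch 3.15, sticklebacks 1.66, gudgeon 0.717, rudd 0.583. Include each in turn until the next type's E/h falls below the running intake rate.
Rate on top 1: 2.028. sticklebacks: 1.66 < 2.028 → exclude; stop.
Optimal diet: perch — 1 of 4 types.

1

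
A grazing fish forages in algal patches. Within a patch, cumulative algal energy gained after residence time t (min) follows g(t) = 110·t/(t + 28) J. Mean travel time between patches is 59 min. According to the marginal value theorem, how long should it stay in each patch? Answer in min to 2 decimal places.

By the marginal value theorem, leave when the instantaneous gain rate g'(t) equals the habitat-wide average g(t)/(T + t).
g'(t) = 110·28/(t + 28)². Setting 110·28/(t+28)² = 110t/[(t+28)(59+t)] gives 28(59+t) = t(t+28), so t² = 28×59 = 1652.
t* = √1652 = 40.64 min.

40.64 min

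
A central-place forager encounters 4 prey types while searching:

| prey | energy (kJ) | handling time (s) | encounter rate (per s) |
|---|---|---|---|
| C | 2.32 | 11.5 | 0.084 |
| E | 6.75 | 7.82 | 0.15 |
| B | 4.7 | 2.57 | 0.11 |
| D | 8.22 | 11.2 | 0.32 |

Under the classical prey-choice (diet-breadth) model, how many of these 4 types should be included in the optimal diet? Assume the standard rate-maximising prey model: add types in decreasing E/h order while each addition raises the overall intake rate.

3

E/h in descending order: B 1.83, E 0.863, D 0.734, C 0.202 kJ/s. The optimal diet is the largest prefix of this list for which every included type satisfies E_i/h_i > R on the types above it.
Rate on top 1: 0.4031. E: 0.863 > 0.4031 → include.
Rate on top 2: 0.6228. D: 0.734 > 0.6228 → include.
Rate on top 3: 0.6888. C: 0.202 < 0.6888 → exclude; stop.
Optimal diet: B, E, D — 3 of 4 types.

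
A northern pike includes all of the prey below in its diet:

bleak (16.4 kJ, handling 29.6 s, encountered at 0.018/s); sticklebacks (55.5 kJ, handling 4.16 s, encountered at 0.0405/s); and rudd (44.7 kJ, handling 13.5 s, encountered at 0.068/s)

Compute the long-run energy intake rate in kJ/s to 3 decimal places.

2.131 kJ/s

R = (0.018×16.4 + 0.0405×55.5 + 0.068×44.7) / (1 + 0.018×29.6 + 0.0405×4.16 + 0.068×13.5) = 5.583/2.619 = 2.131 kJ/s.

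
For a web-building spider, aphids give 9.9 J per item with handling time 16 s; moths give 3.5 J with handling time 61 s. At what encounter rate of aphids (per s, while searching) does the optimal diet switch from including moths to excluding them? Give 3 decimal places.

The zero-one rule: include moths iff E₂/h₂ > λE₁/(1+λh₁). Equality gives the switch point.
λE₁h₂ = E₂ + λE₂h₁ ⇒ λ = E₂/(E₁h₂ − E₂h₁) = 3.5/(603.9 − 56) = 0.006388 per s.

0.006 per s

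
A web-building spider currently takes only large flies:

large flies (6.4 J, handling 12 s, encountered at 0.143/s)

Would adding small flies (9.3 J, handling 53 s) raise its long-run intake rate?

No

Current rate: (0.143×6.4)/(1 + 0.143×12) = 0.337 J/s.
Profitability of small flies: 9.3/53 = 0.1755 J/s.
0.1755 < 0.337, so adding small flies would lower the average — exclude it.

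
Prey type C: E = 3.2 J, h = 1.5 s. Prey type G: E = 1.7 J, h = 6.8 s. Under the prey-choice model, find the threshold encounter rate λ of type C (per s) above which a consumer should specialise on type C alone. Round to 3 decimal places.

The zero-one rule: include type G iff E₂/h₂ > λE₁/(1+λh₁). Equality gives the switch point.
λE₁h₂ = E₂ + λE₂h₁ ⇒ λ = E₂/(E₁h₂ − E₂h₁) = 1.7/(21.76 − 2.55) = 0.0885 per s.

0.088 per s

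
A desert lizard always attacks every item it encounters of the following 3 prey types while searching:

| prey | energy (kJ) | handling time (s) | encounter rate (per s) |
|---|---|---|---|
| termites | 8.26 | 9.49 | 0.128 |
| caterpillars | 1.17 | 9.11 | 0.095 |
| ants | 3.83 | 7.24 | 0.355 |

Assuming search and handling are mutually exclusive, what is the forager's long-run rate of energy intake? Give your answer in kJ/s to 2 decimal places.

0.45 kJ/s

R = (0.128×8.26 + 0.095×1.17 + 0.355×3.83) / (1 + 0.128×9.49 + 0.095×9.11 + 0.355×7.24) = 2.528/5.65 = 0.4474 kJ/s.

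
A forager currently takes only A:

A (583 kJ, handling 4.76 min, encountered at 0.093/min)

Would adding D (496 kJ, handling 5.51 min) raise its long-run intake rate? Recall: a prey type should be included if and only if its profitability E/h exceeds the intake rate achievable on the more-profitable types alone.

Yes

Intake rate on the current diet: R = (0.093×583) / (1 + 0.093×4.76) = 54.22/1.443 = 37.58 kJ/min.
D: E/h = 496/5.51 = 90.02 kJ/min.
90.02 > 37.58, so adding D raises the average — include it.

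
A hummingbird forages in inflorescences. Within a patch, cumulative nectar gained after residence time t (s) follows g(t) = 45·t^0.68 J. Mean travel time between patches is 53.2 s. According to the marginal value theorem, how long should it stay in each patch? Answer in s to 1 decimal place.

113.1 s

Maximise g(t)/(T+t): set derivative to zero → g'(t)(T+t) = g(t).
g'(t) = 0.68·45·t^-0.32. Setting 0.68·45·t^-0.32 = 45·t^0.68/(53.2+t) gives 0.68(53.2+t) = t, so 0.32·t = 0.68×53.2.
t* = 0.68×53.2/0.32 = 113.1 s.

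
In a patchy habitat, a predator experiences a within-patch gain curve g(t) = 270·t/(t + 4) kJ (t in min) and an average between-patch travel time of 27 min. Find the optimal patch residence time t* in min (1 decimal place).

10.4 min

Maximise g(t)/(T+t): set derivative to zero → g'(t)(T+t) = g(t).
g'(t) = 270·4/(t + 4)². Setting 270·4/(t+4)² = 270t/[(t+4)(27+t)] gives 4(27+t) = t(t+4), so t² = 4×27 = 108.
t* = √108 = 10.39 min.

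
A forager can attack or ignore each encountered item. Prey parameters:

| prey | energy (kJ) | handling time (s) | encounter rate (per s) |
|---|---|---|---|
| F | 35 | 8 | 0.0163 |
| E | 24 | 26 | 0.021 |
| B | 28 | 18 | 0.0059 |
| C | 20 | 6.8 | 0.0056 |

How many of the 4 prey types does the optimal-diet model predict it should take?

Rank by E/h (kJ/s): F 4.38, C 2.94, B 1.56, E 0.923. Include each in turn until the next type's E/h falls below the running intake rate.
Rate on top 1: 0.5047. C: 2.94 > 0.5047 → include.
Rate on top 2: 0.5841. B: 1.56 > 0.5841 → include.
Rate on top 3: 0.665. E: 0.923 > 0.665 → include.
Optimal diet: F, C, B, E — 4 of 4 types.

4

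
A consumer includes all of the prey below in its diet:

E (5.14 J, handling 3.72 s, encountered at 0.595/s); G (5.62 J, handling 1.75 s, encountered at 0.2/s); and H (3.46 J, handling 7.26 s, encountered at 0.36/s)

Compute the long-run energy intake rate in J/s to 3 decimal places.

0.879 J/s

Energy encountered per unit search time: 0.595×5.14 + 0.2×5.62 + 0.36×3.46 = 5.428 J/s.
Handling time per unit search time: 0.595×3.72 + 0.2×1.75 + 0.36×7.26 = 5.177.
Rate = 5.428/(1 + 5.177) = 0.8787 J/s.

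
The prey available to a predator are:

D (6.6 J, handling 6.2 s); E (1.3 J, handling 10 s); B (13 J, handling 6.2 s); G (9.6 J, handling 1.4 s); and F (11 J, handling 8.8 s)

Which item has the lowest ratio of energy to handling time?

E

In descending order of E/h:
G: 9.6/1.4 = 6.86 J/s
B: 13/6.2 = 2.1 J/s
F: 11/8.8 = 1.25 J/s
D: 6.6/6.2 = 1.06 J/s
E: 1.3/10 = 0.13 J/s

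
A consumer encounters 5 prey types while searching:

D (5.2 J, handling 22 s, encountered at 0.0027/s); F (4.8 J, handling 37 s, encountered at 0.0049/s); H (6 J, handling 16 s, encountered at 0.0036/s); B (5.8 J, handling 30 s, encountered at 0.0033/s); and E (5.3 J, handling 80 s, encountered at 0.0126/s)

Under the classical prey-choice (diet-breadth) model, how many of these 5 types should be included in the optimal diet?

Rank by E/h (J/s): H 0.375, D 0.236, B 0.193, F 0.13, E 0.0663. Include each in turn until the next type's E/h falls below the running intake rate.
Rate on top 1: 0.02042. D: 0.236 > 0.02042 → include.
Rate on top 2: 0.03191. B: 0.193 > 0.03191 → include.
Rate on top 3: 0.04505. F: 0.13 > 0.04505 → include.
Rate on top 4: 0.05604. E: 0.0663 > 0.05604 → include.
Optimal diet: H, D, B, F, E — 5 of 5 types.

5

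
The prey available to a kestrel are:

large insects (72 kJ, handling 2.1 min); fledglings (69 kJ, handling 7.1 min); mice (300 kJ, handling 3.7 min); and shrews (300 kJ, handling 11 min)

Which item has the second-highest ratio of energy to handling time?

In descending order of E/h:
mice: 300/3.7 = 81.1 kJ/min
large insects: 72/2.1 = 34.3 kJ/min
shrews: 300/11 = 27.3 kJ/min
fledglings: 69/7.1 = 9.72 kJ/min

large insects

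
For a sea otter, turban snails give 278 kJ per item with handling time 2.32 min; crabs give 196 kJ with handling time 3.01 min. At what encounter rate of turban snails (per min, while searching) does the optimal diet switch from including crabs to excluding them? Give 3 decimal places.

0.513 per min

Drop crabs once their profitability E₂/h₂ falls below the rate achievable on turban snails alone: E₂/h₂ = λE₁/(1 + λh₁).
Solve for λ: λE₁h₂ = E₂(1 + λh₁) → λ(E₁h₂ − E₂h₁) = E₂ → λ = E₂/(E₁h₂ − E₂h₁).
λ = 196/(278×3.01 − 196×2.32) = 196/382.1 = 0.513 per min.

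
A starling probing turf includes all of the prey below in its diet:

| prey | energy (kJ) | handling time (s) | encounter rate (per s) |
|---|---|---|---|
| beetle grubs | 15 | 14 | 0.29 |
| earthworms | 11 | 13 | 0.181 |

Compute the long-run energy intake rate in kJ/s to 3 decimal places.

0.855 kJ/s

R = Σλ_iE_i / (1 + Σλ_ih_i)
Numerator: 0.29×15 + 0.181×11 = 6.341
Denominator: 1 + 0.29×14 + 0.181×13 = 7.413
R = 6.341/7.413 = 0.8554 kJ/s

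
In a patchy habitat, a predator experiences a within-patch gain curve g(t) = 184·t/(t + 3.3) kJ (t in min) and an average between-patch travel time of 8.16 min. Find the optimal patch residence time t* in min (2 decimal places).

By the marginal value theorem, leave when the instantaneous gain rate g'(t) equals the habitat-wide average g(t)/(T + t).
g'(t) = 184·3.3/(t + 3.3)². Setting 184·3.3/(t+3.3)² = 184t/[(t+3.3)(8.16+t)] gives 3.3(8.16+t) = t(t+3.3), so t² = 3.3×8.16 = 26.93.
t* = √26.93 = 5.189 min.

5.19 min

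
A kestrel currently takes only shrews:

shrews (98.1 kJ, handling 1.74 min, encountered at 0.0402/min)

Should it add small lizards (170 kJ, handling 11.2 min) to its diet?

Yes

Intake rate on the current diet: R = (0.0402×98.1) / (1 + 0.0402×1.74) = 3.944/1.07 = 3.686 kJ/min.
small lizards: E/h = 170/11.2 = 15.18 kJ/min.
Since 15.18 > R, including small lizards increases the long-run rate.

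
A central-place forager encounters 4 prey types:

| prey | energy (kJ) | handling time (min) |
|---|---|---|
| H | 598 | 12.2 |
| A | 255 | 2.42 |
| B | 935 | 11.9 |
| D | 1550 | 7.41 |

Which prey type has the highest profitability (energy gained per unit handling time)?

D

Profitability E/h (kJ/min): H = 598/12.2 = 49, A = 255/2.42 = 105, B = 935/11.9 = 78.6, D = 1550/7.41 = 209.
Ranked: D > A > B > H.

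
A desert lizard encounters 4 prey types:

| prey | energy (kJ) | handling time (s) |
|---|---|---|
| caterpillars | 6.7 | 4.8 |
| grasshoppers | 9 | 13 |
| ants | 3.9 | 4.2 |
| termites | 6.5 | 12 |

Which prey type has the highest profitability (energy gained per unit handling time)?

caterpillars

In descending order of E/h:
caterpillars: 6.7/4.8 = 1.4 kJ/s
ants: 3.9/4.2 = 0.929 kJ/s
grasshoppers: 9/13 = 0.692 kJ/s
termites: 6.5/12 = 0.542 kJ/s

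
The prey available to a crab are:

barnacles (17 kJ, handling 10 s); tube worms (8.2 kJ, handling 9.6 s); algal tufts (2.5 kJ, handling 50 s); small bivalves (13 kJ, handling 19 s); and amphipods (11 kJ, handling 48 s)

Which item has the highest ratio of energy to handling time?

In descending order of E/h:
barnacles: 17/10 = 1.7 kJ/s
tube worms: 8.2/9.6 = 0.854 kJ/s
small bivalves: 13/19 = 0.684 kJ/s
amphipods: 11/48 = 0.229 kJ/s
algal tufts: 2.5/50 = 0.05 kJ/s

barnacles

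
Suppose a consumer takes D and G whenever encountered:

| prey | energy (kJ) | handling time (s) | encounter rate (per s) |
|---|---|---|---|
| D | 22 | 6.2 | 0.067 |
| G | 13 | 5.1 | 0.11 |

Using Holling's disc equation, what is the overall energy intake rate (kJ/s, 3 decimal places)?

1.469 kJ/s

R = Σλ_iE_i / (1 + Σλ_ih_i)
Numerator: 0.067×22 + 0.11×13 = 2.904
Denominator: 1 + 0.067×6.2 + 0.11×5.1 = 1.976
R = 2.904/1.976 = 1.469 kJ/s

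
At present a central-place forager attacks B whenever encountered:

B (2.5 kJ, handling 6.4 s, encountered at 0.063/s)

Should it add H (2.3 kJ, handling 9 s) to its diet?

Yes

On B alone, R = ΣλE/(1+Σλh) = 0.1575/1.403 = 0.1122 kJ/s.
H: E/h = 2.3/9 = 0.2556 kJ/s.
0.2556 > 0.1122, so adding H raises the average — include it.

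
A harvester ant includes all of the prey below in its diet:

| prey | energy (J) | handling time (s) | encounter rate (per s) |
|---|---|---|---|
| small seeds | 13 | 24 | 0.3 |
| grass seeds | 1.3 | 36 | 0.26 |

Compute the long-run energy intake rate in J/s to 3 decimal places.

R = (0.3×13 + 0.26×1.3) / (1 + 0.3×24 + 0.26×36) = 4.238/17.56 = 0.2413 J/s.

0.241 J/s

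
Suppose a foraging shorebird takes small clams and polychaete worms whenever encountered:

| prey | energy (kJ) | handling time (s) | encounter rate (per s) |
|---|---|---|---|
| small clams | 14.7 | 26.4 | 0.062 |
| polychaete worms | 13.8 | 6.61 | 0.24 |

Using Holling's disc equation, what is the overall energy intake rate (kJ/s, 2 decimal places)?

1.00 kJ/s

Energy encountered per unit search time: 0.062×14.7 + 0.24×13.8 = 4.223 kJ/s.
Handling time per unit search time: 0.062×26.4 + 0.24×6.61 = 3.223.
Rate = 4.223/(1 + 3.223) = 1 kJ/s.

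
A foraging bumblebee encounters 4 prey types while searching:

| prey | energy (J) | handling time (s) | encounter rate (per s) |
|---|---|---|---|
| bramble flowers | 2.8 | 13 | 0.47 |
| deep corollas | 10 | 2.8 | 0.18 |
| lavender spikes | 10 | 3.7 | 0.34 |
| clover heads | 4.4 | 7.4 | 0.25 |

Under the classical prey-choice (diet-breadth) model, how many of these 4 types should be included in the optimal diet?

2

E/h in descending order: deep corollas 3.57, lavender spikes 2.7, clover heads 0.595, bramble flowers 0.215 J/s. The optimal diet is the largest prefix of this list for which every included type satisfies E_i/h_i > R on the types above it.
Rate on top 1: 1.197. lavender spikes: 2.7 > 1.197 → include.
Rate on top 2: 1.883. clover heads: 0.595 < 1.883 → exclude; stop.
Optimal diet: deep corollas, lavender spikes — 2 of 4 types.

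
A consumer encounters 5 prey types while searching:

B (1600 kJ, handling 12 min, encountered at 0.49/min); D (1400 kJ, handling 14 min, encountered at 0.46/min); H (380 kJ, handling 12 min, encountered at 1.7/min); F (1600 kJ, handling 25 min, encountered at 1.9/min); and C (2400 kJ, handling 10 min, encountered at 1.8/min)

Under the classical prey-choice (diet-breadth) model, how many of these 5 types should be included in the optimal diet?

Rank by E/h (kJ/min): C 240, B 133, D 100, F 64, H 31.7. Include each in turn until the next type's E/h falls below the running intake rate.
Rate on top 1: 227.4. B: 133 < 227.4 → exclude; stop.
Optimal diet: C — 1 of 5 types.

1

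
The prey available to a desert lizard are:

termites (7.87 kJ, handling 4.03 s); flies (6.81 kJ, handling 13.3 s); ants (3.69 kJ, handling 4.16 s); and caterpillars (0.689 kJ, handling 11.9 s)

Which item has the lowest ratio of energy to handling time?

In descending order of E/h:
termites: 7.87/4.03 = 1.95 kJ/s
ants: 3.69/4.16 = 0.887 kJ/s
flies: 6.81/13.3 = 0.512 kJ/s
caterpillars: 0.689/11.9 = 0.0579 kJ/s

caterpillars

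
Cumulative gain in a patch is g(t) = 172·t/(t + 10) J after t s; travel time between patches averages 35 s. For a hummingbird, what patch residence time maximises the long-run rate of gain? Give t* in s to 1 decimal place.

Maximise g(t)/(T+t): set derivative to zero → g'(t)(T+t) = g(t).
g'(t) = 172·10/(t + 10)². Setting 172·10/(t+10)² = 172t/[(t+10)(35+t)] gives 10(35+t) = t(t+10), so t² = 10×35 = 350.
t* = √350 = 18.71 s.

18.7 s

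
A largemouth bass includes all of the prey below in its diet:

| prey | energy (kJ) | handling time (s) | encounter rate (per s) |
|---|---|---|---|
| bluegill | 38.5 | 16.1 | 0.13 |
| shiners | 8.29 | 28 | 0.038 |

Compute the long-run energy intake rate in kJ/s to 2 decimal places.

1.28 kJ/s

R = Σλ_iE_i / (1 + Σλ_ih_i)
Numerator: 0.13×38.5 + 0.038×8.29 = 5.32
Denominator: 1 + 0.13×16.1 + 0.038×28 = 4.157
R = 5.32/4.157 = 1.28 kJ/s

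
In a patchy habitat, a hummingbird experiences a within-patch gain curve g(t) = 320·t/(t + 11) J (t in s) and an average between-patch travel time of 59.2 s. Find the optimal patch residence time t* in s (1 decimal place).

25.5 s

Maximise g(t)/(T+t): set derivative to zero → g'(t)(T+t) = g(t).
g'(t) = 320·11/(t + 11)². Setting 320·11/(t+11)² = 320t/[(t+11)(59.2+t)] gives 11(59.2+t) = t(t+11), so t² = 11×59.2 = 651.2.
t* = √651.2 = 25.52 s.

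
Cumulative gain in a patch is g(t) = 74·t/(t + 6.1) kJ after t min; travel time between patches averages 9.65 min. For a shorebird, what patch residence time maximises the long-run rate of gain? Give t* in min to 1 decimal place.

7.7 min

Optimal t* satisfies g'(t*) = g(t*)/(T + t*).
g'(t) = 74·6.1/(t + 6.1)². Setting 74·6.1/(t+6.1)² = 74t/[(t+6.1)(9.65+t)] gives 6.1(9.65+t) = t(t+6.1), so t² = 6.1×9.65 = 58.87.
t* = √58.87 = 7.672 min.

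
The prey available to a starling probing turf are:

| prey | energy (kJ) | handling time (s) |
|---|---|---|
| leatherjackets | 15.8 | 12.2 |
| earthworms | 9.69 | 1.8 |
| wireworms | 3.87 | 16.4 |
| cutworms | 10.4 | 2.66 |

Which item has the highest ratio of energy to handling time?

earthworms

Profitability E/h (kJ/s): leatherjackets = 15.8/12.2 = 1.3, earthworms = 9.69/1.8 = 5.38, wireworms = 3.87/16.4 = 0.236, cutworms = 10.4/2.66 = 3.91.
Ranked: earthworms > cutworms > leatherjackets > wireworms.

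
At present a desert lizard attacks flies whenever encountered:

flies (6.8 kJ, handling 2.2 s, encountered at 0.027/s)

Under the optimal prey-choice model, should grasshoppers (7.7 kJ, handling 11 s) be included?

Intake rate on the current diet: R = (0.027×6.8) / (1 + 0.027×2.2) = 0.1836/1.059 = 0.1733 kJ/s.
grasshoppers: E/h = 7.7/11 = 0.7 kJ/s.
0.7 > 0.1733, so adding grasshoppers raises the average — include it.

Yes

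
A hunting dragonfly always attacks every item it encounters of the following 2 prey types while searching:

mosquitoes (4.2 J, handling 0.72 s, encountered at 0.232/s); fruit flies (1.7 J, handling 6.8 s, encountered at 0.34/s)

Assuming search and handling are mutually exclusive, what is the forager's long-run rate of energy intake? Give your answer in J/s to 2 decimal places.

Energy encountered per unit search time: 0.232×4.2 + 0.34×1.7 = 1.552 J/s.
Handling time per unit search time: 0.232×0.72 + 0.34×6.8 = 2.479.
Rate = 1.552/(1 + 2.479) = 0.4462 J/s.

0.45 J/s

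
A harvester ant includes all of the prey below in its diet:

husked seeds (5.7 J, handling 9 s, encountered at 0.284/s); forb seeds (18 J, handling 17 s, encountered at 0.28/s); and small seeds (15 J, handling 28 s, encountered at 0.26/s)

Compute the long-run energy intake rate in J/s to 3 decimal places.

0.677 J/s

R = (0.284×5.7 + 0.28×18 + 0.26×15) / (1 + 0.284×9 + 0.28×17 + 0.26×28) = 10.56/15.6 = 0.677 J/s.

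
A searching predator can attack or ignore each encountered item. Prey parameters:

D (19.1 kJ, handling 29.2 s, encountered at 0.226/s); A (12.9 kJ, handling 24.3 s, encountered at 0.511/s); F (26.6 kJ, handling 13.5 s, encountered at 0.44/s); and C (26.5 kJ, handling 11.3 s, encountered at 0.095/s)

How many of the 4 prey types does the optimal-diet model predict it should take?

E/h in descending order: C 2.35, F 1.97, D 0.654, A 0.531 kJ/s. The optimal diet is the largest prefix of this list for which every included type satisfies E_i/h_i > R on the types above it.
Rate on top 1: 1.214. F: 1.97 > 1.214 → include.
Rate on top 2: 1.775. D: 0.654 < 1.775 → exclude; stop.
Optimal diet: C, F — 2 of 4 types.

2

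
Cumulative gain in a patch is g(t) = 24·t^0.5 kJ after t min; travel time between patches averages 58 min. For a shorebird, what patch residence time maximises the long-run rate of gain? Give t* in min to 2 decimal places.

58.00 min

By the marginal value theorem, leave when the instantaneous gain rate g'(t) equals the habitat-wide average g(t)/(T + t).
g'(t) = 0.5·24·t^-0.5. Setting 0.5·24·t^-0.5 = 24·t^0.5/(58+t) gives 0.5(58+t) = t, so 0.50·t = 0.5×58.
t* = 0.5×58/0.50 = 58 min.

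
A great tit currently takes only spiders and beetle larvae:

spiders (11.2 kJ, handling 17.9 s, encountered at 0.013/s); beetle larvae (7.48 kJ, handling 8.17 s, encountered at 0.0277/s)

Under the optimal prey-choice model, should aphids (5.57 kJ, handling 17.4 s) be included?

Intake rate on the current diet: R = (0.013×11.2 + 0.0277×7.48) / (1 + 0.013×17.9 + 0.0277×8.17) = 0.3528/1.459 = 0.2418 kJ/s.
aphids: E/h = 5.57/17.4 = 0.3201 kJ/s.
Since 0.3201 > R, including aphids increases the long-run rate.

Yes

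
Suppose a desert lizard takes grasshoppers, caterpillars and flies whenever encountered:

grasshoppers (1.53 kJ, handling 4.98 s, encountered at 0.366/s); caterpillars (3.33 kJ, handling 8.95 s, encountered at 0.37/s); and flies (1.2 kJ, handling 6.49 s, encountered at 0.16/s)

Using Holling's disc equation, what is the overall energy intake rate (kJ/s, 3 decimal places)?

0.277 kJ/s

R = (0.366×1.53 + 0.37×3.33 + 0.16×1.2) / (1 + 0.366×4.98 + 0.37×8.95 + 0.16×6.49) = 1.984/7.173 = 0.2766 kJ/s.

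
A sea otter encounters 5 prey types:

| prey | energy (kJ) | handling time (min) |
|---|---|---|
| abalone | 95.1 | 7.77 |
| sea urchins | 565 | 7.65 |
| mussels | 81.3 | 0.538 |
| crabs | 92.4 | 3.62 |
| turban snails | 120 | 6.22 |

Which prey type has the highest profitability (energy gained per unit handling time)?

mussels

Profitability E/h (kJ/min): abalone = 95.1/7.77 = 12.2, sea urchins = 565/7.65 = 73.9, mussels = 81.3/0.538 = 151, crabs = 92.4/3.62 = 25.5, turban snails = 120/6.22 = 19.3.
Ranked: mussels > sea urchins > crabs > turban snails > abalone.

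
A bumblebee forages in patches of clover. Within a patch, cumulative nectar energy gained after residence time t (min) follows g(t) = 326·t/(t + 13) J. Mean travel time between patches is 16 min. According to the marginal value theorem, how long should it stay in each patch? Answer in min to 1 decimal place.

By the marginal value theorem, leave when the instantaneous gain rate g'(t) equals the habitat-wide average g(t)/(T + t).
g'(t) = 326·13/(t + 13)². Setting 326·13/(t+13)² = 326t/[(t+13)(16+t)] gives 13(16+t) = t(t+13), so t² = 13×16 = 208.
t* = √208 = 14.42 min.

14.4 min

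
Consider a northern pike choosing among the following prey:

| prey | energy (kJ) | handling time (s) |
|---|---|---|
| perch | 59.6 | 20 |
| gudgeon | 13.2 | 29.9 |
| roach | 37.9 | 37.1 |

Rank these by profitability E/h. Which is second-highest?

roach

Profitability E/h (kJ/s): perch = 59.6/20 = 2.98, gudgeon = 13.2/29.9 = 0.441, roach = 37.9/37.1 = 1.02.
Ranked: perch > roach > gudgeon.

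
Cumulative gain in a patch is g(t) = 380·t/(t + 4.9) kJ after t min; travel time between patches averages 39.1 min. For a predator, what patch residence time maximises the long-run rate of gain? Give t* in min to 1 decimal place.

13.8 min

Optimal t* satisfies g'(t*) = g(t*)/(T + t*).
g'(t) = 380·4.9/(t + 4.9)². Setting 380·4.9/(t+4.9)² = 380t/[(t+4.9)(39.1+t)] gives 4.9(39.1+t) = t(t+4.9), so t² = 4.9×39.1 = 191.6.
t* = √191.6 = 13.84 min.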